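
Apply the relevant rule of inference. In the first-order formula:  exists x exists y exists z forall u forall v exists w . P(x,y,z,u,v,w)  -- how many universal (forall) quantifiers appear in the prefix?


Quantifier prefix: exists x exists y exists z forall u forall v exists w
Mark each quantifier type:
  E E E U U E
Universal count = 2, Existential count = 4
Asked for universal (forall) quantifiers: 2

2


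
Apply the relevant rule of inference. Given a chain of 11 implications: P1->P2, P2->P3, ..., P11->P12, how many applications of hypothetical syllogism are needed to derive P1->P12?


With 11 implications in a chain connecting 12 propositions:
P1->P2, P2->P3, ..., P11->P12
Steps needed = (number of implications) - 1 = 11 - 1 = 10

10


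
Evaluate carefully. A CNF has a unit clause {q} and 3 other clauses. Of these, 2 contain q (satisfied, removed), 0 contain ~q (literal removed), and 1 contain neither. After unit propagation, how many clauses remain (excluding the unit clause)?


Satisfied (removed): 2
Shortened (remain): 0
Unchanged (remain): 1
Remaining = 0 + 1 = 1

1


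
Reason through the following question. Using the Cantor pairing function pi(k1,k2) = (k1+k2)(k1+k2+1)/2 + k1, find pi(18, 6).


k1 + k2 = 24
(k1+k2)(k1+k2+1)/2 = 24 * 25 / 2 = 300
pi = 300 + 18 = 318

318


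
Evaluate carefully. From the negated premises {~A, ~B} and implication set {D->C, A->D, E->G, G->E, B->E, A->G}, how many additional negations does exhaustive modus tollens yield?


Initial negated facts: {~A, ~B}
Apply modus tollens to closure:
  (no implication fires)
Final negated: {~A, ~B}
New negations: {(none)}
Count = 0

0


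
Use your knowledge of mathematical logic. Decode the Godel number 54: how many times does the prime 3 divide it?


Factorize 54 by dividing by 3 repeatedly.
Division steps: 3 divides 54 exactly 3 time(s).
Exponent of 3 = 3

3


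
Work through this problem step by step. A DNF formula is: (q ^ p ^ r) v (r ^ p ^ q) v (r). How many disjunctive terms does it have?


A DNF formula is a disjunction of terms (conjunctions).
Terms are separated by v.
Counting the disjuncts: 3 terms.

3


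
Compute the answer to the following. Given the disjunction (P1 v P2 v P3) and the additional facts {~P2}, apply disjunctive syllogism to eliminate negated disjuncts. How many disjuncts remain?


Original disjuncts (3): P1, P2, P3
Negated (eliminate): ~P2
Remaining disjuncts: P1, P3
Count = 3 - 1 = 2

2


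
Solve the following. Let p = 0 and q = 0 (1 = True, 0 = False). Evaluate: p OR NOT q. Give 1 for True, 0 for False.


p = 0, q = 0
Operation: p OR NOT q
Evaluate: 0 OR NOT 0 = 1

1


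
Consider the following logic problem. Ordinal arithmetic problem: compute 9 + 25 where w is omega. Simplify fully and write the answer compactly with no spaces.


Compute 9 + 25.
Ordinal + is associative but NOT commutative; for finite n>0, n + w = w but w + n stays w+n.
Both operands finite; ordinal + agrees with natural +: 9 + 25 = 34.
Result = 34

34


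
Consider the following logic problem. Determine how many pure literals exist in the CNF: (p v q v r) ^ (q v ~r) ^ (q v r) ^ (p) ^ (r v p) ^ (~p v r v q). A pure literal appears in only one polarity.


Check each variable for pure literal status:
p: mixed (not pure)
q: pure positive
r: mixed (not pure)
Pure literal count = 1

1


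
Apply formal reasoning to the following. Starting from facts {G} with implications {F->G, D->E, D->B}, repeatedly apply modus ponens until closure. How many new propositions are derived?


Initial facts: {G}
Apply modus ponens to closure:
  (no implication fires)
Final known: {G}
New propositions: {(none)}
Count = 0

0


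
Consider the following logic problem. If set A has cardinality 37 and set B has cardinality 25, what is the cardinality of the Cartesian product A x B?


The Cartesian product A x B contains all ordered pairs (a, b).
|A x B| = |A| * |B| = 37 * 25 = 925

925


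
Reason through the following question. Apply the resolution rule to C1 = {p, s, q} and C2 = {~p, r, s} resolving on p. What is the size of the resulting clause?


Remove p from C1 and ~p from C2.
C1 remainder: {s, q}
C2 remainder: {r, s}
Union (resolvent): {q, r, s}
Resolvent has 3 literal(s).

3


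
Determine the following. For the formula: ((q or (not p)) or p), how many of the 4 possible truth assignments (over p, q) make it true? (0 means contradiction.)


Check all 4 assignments:
p=0, q=0: 1
p=0, q=1: 1
p=1, q=0: 1
p=1, q=1: 1
Count of True = 4

4


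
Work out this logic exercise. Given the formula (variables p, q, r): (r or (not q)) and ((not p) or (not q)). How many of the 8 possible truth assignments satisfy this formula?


Evaluate all 8 assignments for p, q, r:
p=0, q=0, r=0: 1
p=0, q=0, r=1: 1
p=0, q=1, r=0: 0
p=0, q=1, r=1: 1
p=1, q=0, r=0: 1
p=1, q=0, r=1: 1
p=1, q=1, r=0: 0
p=1, q=1, r=1: 0
Satisfying count = 5

5


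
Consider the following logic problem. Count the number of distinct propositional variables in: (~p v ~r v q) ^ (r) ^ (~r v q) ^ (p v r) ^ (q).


Identify each variable that appears in the formula.
Variables found: p, q, r
Count = 3

3


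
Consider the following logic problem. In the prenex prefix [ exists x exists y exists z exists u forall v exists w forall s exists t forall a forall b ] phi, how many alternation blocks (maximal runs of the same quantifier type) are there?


Quantifier-type sequence: E E E E A E A E A A  (A=forall, E=exists)
Group into maximal same-type runs:
  Ex4 | Ax1 | Ex1 | Ax1 | Ex1 | Ax2
Number of blocks = 6

6


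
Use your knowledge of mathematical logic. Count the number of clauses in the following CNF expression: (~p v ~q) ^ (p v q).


A CNF formula is a conjunction of clauses.
Clauses are separated by ^.
Counting the conjuncts: 2 clauses.

2


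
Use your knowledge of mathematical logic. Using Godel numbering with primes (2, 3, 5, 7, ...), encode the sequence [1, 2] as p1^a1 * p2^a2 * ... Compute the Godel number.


Encode each element as an exponent of the corresponding prime:
  2^1 = 2
  3^2 = 9
Product = 2 * 9 = 18

18


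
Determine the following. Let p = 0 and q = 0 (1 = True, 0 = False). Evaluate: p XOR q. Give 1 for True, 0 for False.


p = 0, q = 0
Operation: p XOR q
Evaluate: 0 XOR 0 = 0

0


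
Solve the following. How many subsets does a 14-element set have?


The power set of a set with n elements has 2^n elements.
|P(S)| = 2^14 = 16384

16384


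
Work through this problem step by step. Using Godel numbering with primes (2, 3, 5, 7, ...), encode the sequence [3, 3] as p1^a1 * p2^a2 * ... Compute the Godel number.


Encode each element as an exponent of the corresponding prime:
  2^3 = 8
  3^3 = 27
Product = 8 * 27 = 216

216


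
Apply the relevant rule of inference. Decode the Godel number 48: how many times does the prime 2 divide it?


Factorize 48 by dividing by 2 repeatedly.
Division steps: 2 divides 48 exactly 4 time(s).
Exponent of 2 = 4

4


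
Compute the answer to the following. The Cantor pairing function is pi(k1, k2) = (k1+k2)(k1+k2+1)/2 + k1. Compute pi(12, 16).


k1 + k2 = 28
(k1+k2)(k1+k2+1)/2 = 28 * 29 / 2 = 406
pi = 406 + 12 = 418

418


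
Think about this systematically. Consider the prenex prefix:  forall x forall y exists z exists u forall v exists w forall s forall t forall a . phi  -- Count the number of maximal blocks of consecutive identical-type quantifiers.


Quantifier-type sequence: A A E E A E A A A  (A=forall, E=exists)
Group into maximal same-type runs:
  Ax2 | Ex2 | Ax1 | Ex1 | Ax3
Number of blocks = 5

5


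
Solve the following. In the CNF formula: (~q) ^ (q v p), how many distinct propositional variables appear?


Identify each variable that appears in the formula.
Variables found: p, q
Count = 2

2


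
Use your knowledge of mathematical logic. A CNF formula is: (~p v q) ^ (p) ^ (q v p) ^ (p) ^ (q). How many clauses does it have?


A CNF formula is a conjunction of clauses.
Clauses are separated by ^.
Counting the conjuncts: 5 clauses.

5


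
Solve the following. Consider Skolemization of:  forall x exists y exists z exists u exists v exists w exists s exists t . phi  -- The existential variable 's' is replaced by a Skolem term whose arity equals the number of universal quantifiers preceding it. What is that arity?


Quantifier prefix: forall x exists y exists z exists u exists v exists w exists s exists t
's' is existentially quantified at position 7.
Universal variables preceding it: x
Skolem function arity = 1

1


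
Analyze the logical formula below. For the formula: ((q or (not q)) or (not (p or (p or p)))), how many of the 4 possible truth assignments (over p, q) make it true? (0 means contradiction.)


Check all 4 assignments:
p=0, q=0: 1
p=0, q=1: 1
p=1, q=0: 1
p=1, q=1: 1
Count of True = 4

4


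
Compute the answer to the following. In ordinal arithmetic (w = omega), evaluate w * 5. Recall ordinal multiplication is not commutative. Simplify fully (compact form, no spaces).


Compute w * 5.
Ordinal * is associative and left-distributive over +, but NOT commutative; for finite n>1, n*w = w but w*n stays w*n.
w * 5 means 5 copies of w concatenated: w*5.
Result = w*5

w*5


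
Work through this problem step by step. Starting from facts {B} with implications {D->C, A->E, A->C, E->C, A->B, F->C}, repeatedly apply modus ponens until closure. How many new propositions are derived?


Initial facts: {B}
Apply modus ponens to closure:
  (no implication fires)
Final known: {B}
New propositions: {(none)}
Count = 0

0


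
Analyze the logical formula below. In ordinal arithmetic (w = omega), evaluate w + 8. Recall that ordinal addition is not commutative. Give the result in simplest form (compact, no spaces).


Compute w + 8.
Ordinal + is associative but NOT commutative; for finite n>0, n + w = w but w + n stays w+n.
w + 8 is already in normal form (a successor ordinal beyond w).
Result = w+8

w+8


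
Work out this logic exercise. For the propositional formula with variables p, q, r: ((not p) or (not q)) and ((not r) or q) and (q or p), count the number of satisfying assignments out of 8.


Evaluate all 8 assignments for p, q, r:
p=0, q=0, r=0: 0
p=0, q=0, r=1: 0
p=0, q=1, r=0: 1
p=0, q=1, r=1: 1
p=1, q=0, r=0: 1
p=1, q=0, r=1: 0
p=1, q=1, r=0: 0
p=1, q=1, r=1: 0
Satisfying count = 3

3


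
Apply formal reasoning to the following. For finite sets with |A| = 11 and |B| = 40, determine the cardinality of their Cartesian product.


The Cartesian product A x B contains all ordered pairs (a, b).
|A x B| = |A| * |B| = 11 * 40 = 440

440


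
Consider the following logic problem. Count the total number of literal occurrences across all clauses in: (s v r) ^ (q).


Counting literals in each clause:
Clause 1: 2 literal(s)
Clause 2: 1 literal(s)
Total = 3

3


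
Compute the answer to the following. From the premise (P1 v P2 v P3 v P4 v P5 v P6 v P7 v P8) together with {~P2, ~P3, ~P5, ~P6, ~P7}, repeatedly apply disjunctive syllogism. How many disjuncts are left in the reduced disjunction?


Original disjuncts (8): P1, P2, P3, P4, P5, P6, P7, P8
Negated (eliminate): ~P2, ~P3, ~P5, ~P6, ~P7
Remaining disjuncts: P1, P4, P8
Count = 8 - 5 = 3

3


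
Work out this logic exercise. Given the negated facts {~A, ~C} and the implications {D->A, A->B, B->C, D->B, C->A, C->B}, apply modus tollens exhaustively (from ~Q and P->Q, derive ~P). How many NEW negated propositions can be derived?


Initial negated facts: {~A, ~C}
Apply modus tollens to closure:
  ~A and D->A  =>  ~D
  ~C and B->C  =>  ~B
Final negated: {~A, ~B, ~C, ~D}
New negations: {~B, ~D}
Count = 2

2


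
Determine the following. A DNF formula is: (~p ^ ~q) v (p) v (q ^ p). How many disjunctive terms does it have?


A DNF formula is a disjunction of terms (conjunctions).
Terms are separated by v.
Counting the disjuncts: 3 terms.

3


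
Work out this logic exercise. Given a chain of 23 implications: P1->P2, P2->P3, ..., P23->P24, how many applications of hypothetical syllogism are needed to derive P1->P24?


With 23 implications in a chain connecting 24 propositions:
P1->P2, P2->P3, ..., P23->P24
Steps needed = (number of implications) - 1 = 23 - 1 = 22

22


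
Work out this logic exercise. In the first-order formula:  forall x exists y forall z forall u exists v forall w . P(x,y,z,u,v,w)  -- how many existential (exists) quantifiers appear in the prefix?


Quantifier prefix: forall x exists y forall z forall u exists v forall w
Mark each quantifier type:
  U E U U E U
Universal count = 4, Existential count = 2
Asked for existential (exists) quantifiers: 2

2


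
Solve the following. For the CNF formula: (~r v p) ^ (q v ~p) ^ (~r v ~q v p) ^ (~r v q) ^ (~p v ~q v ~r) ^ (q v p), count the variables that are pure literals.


Check each variable for pure literal status:
p: mixed (not pure)
q: mixed (not pure)
r: pure negative
Pure literal count = 1

1


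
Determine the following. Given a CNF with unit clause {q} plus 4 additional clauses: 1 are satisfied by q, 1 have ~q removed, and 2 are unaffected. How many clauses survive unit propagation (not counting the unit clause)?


Satisfied (removed): 1
Shortened (remain): 1
Unchanged (remain): 2
Remaining = 1 + 2 = 3

3


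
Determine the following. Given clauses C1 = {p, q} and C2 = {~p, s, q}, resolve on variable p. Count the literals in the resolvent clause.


Remove p from C1 and ~p from C2.
C1 remainder: {q}
C2 remainder: {s, q}
Union (resolvent): {q, s}
Resolvent has 2 literal(s).

2


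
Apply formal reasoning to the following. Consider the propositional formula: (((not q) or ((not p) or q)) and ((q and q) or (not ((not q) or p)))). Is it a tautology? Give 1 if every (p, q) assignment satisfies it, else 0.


Check all 4 assignments:
p=0, q=0: 0
p=0, q=1: 1
p=1, q=0: 0
p=1, q=1: 1
Satisfying count = 2/4.
Tautology iff count = 4: no.

0


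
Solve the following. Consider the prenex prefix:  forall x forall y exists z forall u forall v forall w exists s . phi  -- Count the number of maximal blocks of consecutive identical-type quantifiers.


Quantifier-type sequence: A A E A A A E  (A=forall, E=exists)
Group into maximal same-type runs:
  Ax2 | Ex1 | Ax3 | Ex1
Number of blocks = 4

4


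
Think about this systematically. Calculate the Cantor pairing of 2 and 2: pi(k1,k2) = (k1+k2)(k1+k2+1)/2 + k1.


k1 + k2 = 4
(k1+k2)(k1+k2+1)/2 = 4 * 5 / 2 = 10
pi = 10 + 2 = 12

12


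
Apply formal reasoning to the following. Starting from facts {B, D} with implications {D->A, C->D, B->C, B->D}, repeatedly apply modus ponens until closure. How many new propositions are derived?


Initial facts: {B, D}
Apply modus ponens to closure:
  D and D->A  =>  A
  B and B->C  =>  C
Final known: {A, B, C, D}
New propositions: {A, C}
Count = 2

2


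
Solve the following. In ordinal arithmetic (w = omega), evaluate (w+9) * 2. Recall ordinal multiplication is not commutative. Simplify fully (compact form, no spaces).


Compute (w+9) * 2.
Ordinal * is associative and left-distributive over +, but NOT commutative; for finite n>1, n*w = w but w*n stays w*n.
(w+9) * 2 = (w+9) repeated 2 times. Each intermediate +9 is absorbed by the following w; only the last survives: w*2+9.
Result = w*2+9

w*2+9


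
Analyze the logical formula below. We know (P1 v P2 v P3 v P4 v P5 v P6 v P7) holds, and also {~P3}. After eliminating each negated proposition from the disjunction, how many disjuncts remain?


Original disjuncts (7): P1, P2, P3, P4, P5, P6, P7
Negated (eliminate): ~P3
Remaining disjuncts: P1, P2, P4, P5, P6, P7
Count = 7 - 1 = 6

6


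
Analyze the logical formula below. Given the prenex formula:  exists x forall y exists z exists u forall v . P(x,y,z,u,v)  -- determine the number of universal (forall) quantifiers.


Quantifier prefix: exists x forall y exists z exists u forall v
Mark each quantifier type:
  E U E E U
Universal count = 2, Existential count = 3
Asked for universal (forall) quantifiers: 2

2


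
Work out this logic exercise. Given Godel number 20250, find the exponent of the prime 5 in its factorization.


Factorize 20250 by dividing by 5 repeatedly.
Division steps: 5 divides 20250 exactly 3 time(s).
Exponent of 5 = 3

3


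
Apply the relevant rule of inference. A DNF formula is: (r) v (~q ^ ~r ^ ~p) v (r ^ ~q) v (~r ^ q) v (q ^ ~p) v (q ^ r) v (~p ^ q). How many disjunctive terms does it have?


A DNF formula is a disjunction of terms (conjunctions).
Terms are separated by v.
Counting the disjuncts: 7 terms.

7


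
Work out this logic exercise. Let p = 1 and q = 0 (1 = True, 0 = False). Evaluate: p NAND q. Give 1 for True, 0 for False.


p = 1, q = 0
Operation: p NAND q
Evaluate: 1 NAND 0 = 1

1


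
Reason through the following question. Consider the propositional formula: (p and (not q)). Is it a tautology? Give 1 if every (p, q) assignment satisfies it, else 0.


Check all 4 assignments:
p=0, q=0: 0
p=0, q=1: 0
p=1, q=0: 1
p=1, q=1: 0
Satisfying count = 1/4.
Tautology iff count = 4: no.

0


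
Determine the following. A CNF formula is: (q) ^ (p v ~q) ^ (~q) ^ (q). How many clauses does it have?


A CNF formula is a conjunction of clauses.
Clauses are separated by ^.
Counting the conjuncts: 4 clauses.

4


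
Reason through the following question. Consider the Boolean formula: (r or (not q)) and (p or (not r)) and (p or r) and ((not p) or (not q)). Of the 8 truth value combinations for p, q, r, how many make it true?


Evaluate all 8 assignments for p, q, r:
p=0, q=0, r=0: 0
p=0, q=0, r=1: 0
p=0, q=1, r=0: 0
p=0, q=1, r=1: 0
p=1, q=0, r=0: 1
p=1, q=0, r=1: 1
p=1, q=1, r=0: 0
p=1, q=1, r=1: 0
Satisfying count = 2

2


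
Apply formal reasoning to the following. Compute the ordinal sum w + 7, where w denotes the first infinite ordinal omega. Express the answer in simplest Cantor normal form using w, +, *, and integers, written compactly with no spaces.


Compute w + 7.
Ordinal + is associative but NOT commutative; for finite n>0, n + w = w but w + n stays w+n.
w + 7 is already in normal form (a successor ordinal beyond w).
Result = w+7

w+7


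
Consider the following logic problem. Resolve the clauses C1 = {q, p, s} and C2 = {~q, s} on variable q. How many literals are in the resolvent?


Remove q from C1 and ~q from C2.
C1 remainder: {p, s}
C2 remainder: {s}
Union (resolvent): {p, s}
Resolvent has 2 literal(s).

2


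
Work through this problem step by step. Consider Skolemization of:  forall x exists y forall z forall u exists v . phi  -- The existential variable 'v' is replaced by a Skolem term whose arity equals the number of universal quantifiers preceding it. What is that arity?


Quantifier prefix: forall x exists y forall z forall u exists v
'v' is existentially quantified at position 5.
Universal variables preceding it: x, z, u
Skolem function arity = 3

3


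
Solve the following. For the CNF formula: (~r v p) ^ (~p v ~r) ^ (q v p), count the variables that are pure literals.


Check each variable for pure literal status:
p: mixed (not pure)
q: pure positive
r: pure negative
Pure literal count = 2

2


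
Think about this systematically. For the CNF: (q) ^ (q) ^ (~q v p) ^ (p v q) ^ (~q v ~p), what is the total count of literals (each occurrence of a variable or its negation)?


Counting literals in each clause:
Clause 1: 1 literal(s)
Clause 2: 1 literal(s)
Clause 3: 2 literal(s)
Clause 4: 2 literal(s)
Clause 5: 2 literal(s)
Total = 8

8


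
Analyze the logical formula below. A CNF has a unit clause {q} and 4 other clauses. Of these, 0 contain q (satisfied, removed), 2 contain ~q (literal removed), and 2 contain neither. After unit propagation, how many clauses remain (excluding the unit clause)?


Satisfied (removed): 0
Shortened (remain): 2
Unchanged (remain): 2
Remaining = 2 + 2 = 4

4


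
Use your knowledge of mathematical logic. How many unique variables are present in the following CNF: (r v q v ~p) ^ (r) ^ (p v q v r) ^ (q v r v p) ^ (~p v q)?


Identify each variable that appears in the formula.
Variables found: p, q, r
Count = 3

3


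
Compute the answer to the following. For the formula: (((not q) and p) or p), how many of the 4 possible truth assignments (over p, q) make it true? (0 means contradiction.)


Check all 4 assignments:
p=0, q=0: 0
p=0, q=1: 0
p=1, q=0: 1
p=1, q=1: 1
Count of True = 2

2


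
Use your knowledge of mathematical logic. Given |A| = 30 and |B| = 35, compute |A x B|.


The Cartesian product A x B contains all ordered pairs (a, b).
|A x B| = |A| * |B| = 30 * 35 = 1050

1050


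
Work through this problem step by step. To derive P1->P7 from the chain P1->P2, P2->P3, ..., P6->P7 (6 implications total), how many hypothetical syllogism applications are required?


With 6 implications in a chain connecting 7 propositions:
P1->P2, P2->P3, ..., P6->P7
Steps needed = (number of implications) - 1 = 6 - 1 = 5

5


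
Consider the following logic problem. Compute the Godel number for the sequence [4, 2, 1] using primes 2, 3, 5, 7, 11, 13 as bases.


Encode each element as an exponent of the corresponding prime:
  2^4 = 16
  3^2 = 9
  5^1 = 5
Product = 16 * 9 * 5 = 720

720


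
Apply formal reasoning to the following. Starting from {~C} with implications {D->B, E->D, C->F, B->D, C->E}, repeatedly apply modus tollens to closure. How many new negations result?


Initial negated facts: {~C}
Apply modus tollens to closure:
  (no implication fires)
Final negated: {~C}
New negations: {(none)}
Count = 0

0


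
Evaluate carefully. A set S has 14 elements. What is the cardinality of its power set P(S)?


The power set of a set with n elements has 2^n elements.
|P(S)| = 2^14 = 16384

16384


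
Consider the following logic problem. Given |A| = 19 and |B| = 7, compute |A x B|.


The Cartesian product A x B contains all ordered pairs (a, b).
|A x B| = |A| * |B| = 19 * 7 = 133

133


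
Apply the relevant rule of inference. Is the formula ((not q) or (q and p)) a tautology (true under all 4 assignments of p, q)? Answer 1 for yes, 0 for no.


Check all 4 assignments:
p=0, q=0: 1
p=0, q=1: 0
p=1, q=0: 1
p=1, q=1: 1
Satisfying count = 3/4.
Tautology iff count = 4: no.

0


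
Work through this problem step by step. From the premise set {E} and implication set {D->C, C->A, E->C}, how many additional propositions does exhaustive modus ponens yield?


Initial facts: {E}
Apply modus ponens to closure:
  E and E->C  =>  C
  C and C->A  =>  A
Final known: {A, C, E}
New propositions: {A, C}
Count = 2

2


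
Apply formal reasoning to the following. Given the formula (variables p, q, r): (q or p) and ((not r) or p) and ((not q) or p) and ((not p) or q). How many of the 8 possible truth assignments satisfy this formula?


Evaluate all 8 assignments for p, q, r:
p=0, q=0, r=0: 0
p=0, q=0, r=1: 0
p=0, q=1, r=0: 0
p=0, q=1, r=1: 0
p=1, q=0, r=0: 0
p=1, q=0, r=1: 0
p=1, q=1, r=0: 1
p=1, q=1, r=1: 1
Satisfying count = 2

2


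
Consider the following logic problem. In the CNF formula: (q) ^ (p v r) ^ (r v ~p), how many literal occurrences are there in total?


Counting literals in each clause:
Clause 1: 1 literal(s)
Clause 2: 2 literal(s)
Clause 3: 2 literal(s)
Total = 5

5


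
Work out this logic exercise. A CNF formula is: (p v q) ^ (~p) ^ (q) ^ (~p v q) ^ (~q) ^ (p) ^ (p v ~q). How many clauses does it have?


A CNF formula is a conjunction of clauses.
Clauses are separated by ^.
Counting the conjuncts: 7 clauses.

7


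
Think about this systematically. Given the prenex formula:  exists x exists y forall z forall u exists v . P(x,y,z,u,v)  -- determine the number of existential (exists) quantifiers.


Quantifier prefix: exists x exists y forall z forall u exists v
Mark each quantifier type:
  E E U U E
Universal count = 2, Existential count = 3
Asked for existential (exists) quantifiers: 3

3


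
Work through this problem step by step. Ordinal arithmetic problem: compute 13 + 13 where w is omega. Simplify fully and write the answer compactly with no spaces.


Compute 13 + 13.
Ordinal + is associative but NOT commutative; for finite n>0, n + w = w but w + n stays w+n.
Both operands finite; ordinal + agrees with natural +: 13 + 13 = 26.
Result = 26

26


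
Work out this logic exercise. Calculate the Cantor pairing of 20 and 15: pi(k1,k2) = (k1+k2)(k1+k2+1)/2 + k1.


k1 + k2 = 35
(k1+k2)(k1+k2+1)/2 = 35 * 36 / 2 = 630
pi = 630 + 20 = 650

650


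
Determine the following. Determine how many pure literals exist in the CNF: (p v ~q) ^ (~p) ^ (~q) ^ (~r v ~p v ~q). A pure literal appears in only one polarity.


Check each variable for pure literal status:
p: mixed (not pure)
q: pure negative
r: pure negative
Pure literal count = 2

2


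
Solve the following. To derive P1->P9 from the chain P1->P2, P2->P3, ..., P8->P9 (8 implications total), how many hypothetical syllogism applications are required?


With 8 implications in a chain connecting 9 propositions:
P1->P2, P2->P3, ..., P8->P9
Steps needed = (number of implications) - 1 = 8 - 1 = 7

7


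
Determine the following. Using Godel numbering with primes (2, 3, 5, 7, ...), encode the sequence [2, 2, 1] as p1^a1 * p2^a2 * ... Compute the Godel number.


Encode each element as an exponent of the corresponding prime:
  2^2 = 4
  3^2 = 9
  5^1 = 5
Product = 4 * 9 * 5 = 180

180


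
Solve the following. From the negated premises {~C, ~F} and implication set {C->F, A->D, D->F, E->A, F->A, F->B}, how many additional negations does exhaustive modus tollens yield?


Initial negated facts: {~C, ~F}
Apply modus tollens to closure:
  ~F and D->F  =>  ~D
  ~D and A->D  =>  ~A
  ~A and E->A  =>  ~E
Final negated: {~A, ~C, ~D, ~E, ~F}
New negations: {~A, ~D, ~E}
Count = 3

3


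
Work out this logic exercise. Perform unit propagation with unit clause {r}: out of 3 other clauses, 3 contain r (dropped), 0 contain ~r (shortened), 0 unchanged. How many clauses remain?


Satisfied (removed): 3
Shortened (remain): 0
Unchanged (remain): 0
Remaining = 0 + 0 = 0

0


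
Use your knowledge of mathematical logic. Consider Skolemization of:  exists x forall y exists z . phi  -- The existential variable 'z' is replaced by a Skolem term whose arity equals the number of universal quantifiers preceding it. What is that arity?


Quantifier prefix: exists x forall y exists z
'z' is existentially quantified at position 3.
Universal variables preceding it: y
Skolem function arity = 1

1


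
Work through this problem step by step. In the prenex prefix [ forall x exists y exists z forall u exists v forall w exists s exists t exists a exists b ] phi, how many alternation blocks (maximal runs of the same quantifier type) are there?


Quantifier-type sequence: A E E A E A E E E E  (A=forall, E=exists)
Group into maximal same-type runs:
  Ax1 | Ex2 | Ax1 | Ex1 | Ax1 | Ex4
Number of blocks = 6

6


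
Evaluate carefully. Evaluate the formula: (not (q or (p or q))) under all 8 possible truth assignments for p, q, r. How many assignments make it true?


Check all 8 assignments:
p=0, q=0, r=0: 1
p=0, q=0, r=1: 1
p=0, q=1, r=0: 0
p=0, q=1, r=1: 0
p=1, q=0, r=0: 0
p=1, q=0, r=1: 0
p=1, q=1, r=0: 0
p=1, q=1, r=1: 0
Count of True = 2

2


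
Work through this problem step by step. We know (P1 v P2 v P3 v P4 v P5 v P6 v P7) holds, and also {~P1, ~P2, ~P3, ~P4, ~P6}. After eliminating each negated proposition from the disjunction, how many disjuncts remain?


Original disjuncts (7): P1, P2, P3, P4, P5, P6, P7
Negated (eliminate): ~P1, ~P2, ~P3, ~P4, ~P6
Remaining disjuncts: P5, P7
Count = 7 - 5 = 2

2


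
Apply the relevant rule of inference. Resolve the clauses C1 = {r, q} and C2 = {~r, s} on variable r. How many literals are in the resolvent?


Remove r from C1 and ~r from C2.
C1 remainder: {q}
C2 remainder: {s}
Union (resolvent): {q, s}
Resolvent has 2 literal(s).

2


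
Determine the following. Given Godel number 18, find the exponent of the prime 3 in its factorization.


Factorize 18 by dividing by 3 repeatedly.
Division steps: 3 divides 18 exactly 2 time(s).
Exponent of 3 = 2

2


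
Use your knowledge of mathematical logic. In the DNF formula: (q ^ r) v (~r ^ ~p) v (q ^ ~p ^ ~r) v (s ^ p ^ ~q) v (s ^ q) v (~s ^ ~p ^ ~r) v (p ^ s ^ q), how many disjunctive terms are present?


A DNF formula is a disjunction of terms (conjunctions).
Terms are separated by v.
Counting the disjuncts: 7 terms.

7


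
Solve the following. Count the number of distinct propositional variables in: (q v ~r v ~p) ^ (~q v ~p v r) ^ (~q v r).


Identify each variable that appears in the formula.
Variables found: p, q, r
Count = 3

3


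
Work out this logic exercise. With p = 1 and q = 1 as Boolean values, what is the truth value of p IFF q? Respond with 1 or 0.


p = 1, q = 1
Operation: p IFF q
Evaluate: 1 IFF 1 = 1

1


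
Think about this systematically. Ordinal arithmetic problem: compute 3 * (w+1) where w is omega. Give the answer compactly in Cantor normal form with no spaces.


Compute 3 * (w+1).
Ordinal * is associative and left-distributive over +, but NOT commutative; for finite n>1, n*w = w but w*n stays w*n.
By left-distributivity: 3 * (w+1) = 3*w + 3*1 = w + 3 = w+3.
Result = w+3

w+3


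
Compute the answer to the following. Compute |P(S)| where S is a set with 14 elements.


The power set of a set with n elements has 2^n elements.
|P(S)| = 2^14 = 16384

16384


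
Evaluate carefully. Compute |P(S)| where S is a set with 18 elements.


The power set of a set with n elements has 2^n elements.
|P(S)| = 2^18 = 262144

262144


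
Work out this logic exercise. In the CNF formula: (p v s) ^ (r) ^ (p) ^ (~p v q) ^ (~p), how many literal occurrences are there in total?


Counting literals in each clause:
Clause 1: 2 literal(s)
Clause 2: 1 literal(s)
Clause 3: 1 literal(s)
Clause 4: 2 literal(s)
Clause 5: 1 literal(s)
Total = 7

7


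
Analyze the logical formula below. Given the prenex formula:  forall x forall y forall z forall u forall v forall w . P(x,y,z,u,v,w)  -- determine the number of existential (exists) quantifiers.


Quantifier prefix: forall x forall y forall z forall u forall v forall w
Mark each quantifier type:
  U U U U U U
Universal count = 6, Existential count = 0
Asked for existential (exists) quantifiers: 0

0


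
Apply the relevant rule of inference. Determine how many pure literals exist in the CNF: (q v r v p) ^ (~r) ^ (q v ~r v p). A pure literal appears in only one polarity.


Check each variable for pure literal status:
p: pure positive
q: pure positive
r: mixed (not pure)
Pure literal count = 2

2


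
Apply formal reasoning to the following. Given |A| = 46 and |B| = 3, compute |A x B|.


The Cartesian product A x B contains all ordered pairs (a, b).
|A x B| = |A| * |B| = 46 * 3 = 138

138


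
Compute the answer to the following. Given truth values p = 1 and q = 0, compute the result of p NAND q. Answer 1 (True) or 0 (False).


p = 1, q = 0
Operation: p NAND q
Evaluate: 1 NAND 0 = 1

1


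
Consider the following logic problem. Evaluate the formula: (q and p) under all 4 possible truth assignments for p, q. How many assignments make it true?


Check all 4 assignments:
p=0, q=0: 0
p=0, q=1: 0
p=1, q=0: 0
p=1, q=1: 1
Count of True = 1

1


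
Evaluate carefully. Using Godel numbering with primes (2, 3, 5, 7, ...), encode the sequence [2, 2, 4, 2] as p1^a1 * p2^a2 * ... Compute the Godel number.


Encode each element as an exponent of the corresponding prime:
  2^2 = 4
  3^2 = 9
  5^4 = 625
  7^2 = 49
Product = 4 * 9 * 625 * 49 = 1102500

1102500


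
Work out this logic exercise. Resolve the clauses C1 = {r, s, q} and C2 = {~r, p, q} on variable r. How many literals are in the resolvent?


Remove r from C1 and ~r from C2.
C1 remainder: {s, q}
C2 remainder: {p, q}
Union (resolvent): {p, q, s}
Resolvent has 3 literal(s).

3


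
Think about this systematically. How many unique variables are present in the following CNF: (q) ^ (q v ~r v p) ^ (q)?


Identify each variable that appears in the formula.
Variables found: p, q, r
Count = 3

3


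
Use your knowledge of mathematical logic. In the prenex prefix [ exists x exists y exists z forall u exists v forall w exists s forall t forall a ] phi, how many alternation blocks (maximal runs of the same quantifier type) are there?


Quantifier-type sequence: E E E A E A E A A  (A=forall, E=exists)
Group into maximal same-type runs:
  Ex3 | Ax1 | Ex1 | Ax1 | Ex1 | Ax2
Number of blocks = 6

6


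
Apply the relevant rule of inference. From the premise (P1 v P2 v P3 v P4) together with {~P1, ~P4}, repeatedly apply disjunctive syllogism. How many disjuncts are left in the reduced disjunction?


Original disjuncts (4): P1, P2, P3, P4
Negated (eliminate): ~P1, ~P4
Remaining disjuncts: P2, P3
Count = 4 - 2 = 2

2


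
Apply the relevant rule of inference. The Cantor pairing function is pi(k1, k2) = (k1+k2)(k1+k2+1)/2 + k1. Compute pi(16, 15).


k1 + k2 = 31
(k1+k2)(k1+k2+1)/2 = 31 * 32 / 2 = 496
pi = 496 + 16 = 512

512


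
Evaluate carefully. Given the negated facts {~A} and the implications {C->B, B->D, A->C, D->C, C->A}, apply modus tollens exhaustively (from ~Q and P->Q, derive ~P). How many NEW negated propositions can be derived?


Initial negated facts: {~A}
Apply modus tollens to closure:
  ~A and C->A  =>  ~C
  ~C and D->C  =>  ~D
  ~D and B->D  =>  ~B
Final negated: {~A, ~B, ~C, ~D}
New negations: {~B, ~C, ~D}
Count = 3

3


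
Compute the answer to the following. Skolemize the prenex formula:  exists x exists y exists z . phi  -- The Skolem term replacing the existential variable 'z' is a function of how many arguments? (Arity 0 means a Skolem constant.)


Quantifier prefix: exists x exists y exists z
'z' is existentially quantified at position 3.
No universal quantifiers precede it.
Skolem function arity = 0 (a Skolem constant)

0


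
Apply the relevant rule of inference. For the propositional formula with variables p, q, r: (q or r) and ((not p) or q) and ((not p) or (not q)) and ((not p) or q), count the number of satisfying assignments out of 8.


Evaluate all 8 assignments for p, q, r:
p=0, q=0, r=0: 0
p=0, q=0, r=1: 1
p=0, q=1, r=0: 1
p=0, q=1, r=1: 1
p=1, q=0, r=0: 0
p=1, q=0, r=1: 0
p=1, q=1, r=0: 0
p=1, q=1, r=1: 0
Satisfying count = 3

3


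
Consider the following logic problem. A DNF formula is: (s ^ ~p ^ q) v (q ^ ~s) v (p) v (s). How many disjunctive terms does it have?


A DNF formula is a disjunction of terms (conjunctions).
Terms are separated by v.
Counting the disjuncts: 4 terms.

4


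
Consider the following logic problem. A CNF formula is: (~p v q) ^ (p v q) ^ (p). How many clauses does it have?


A CNF formula is a conjunction of clauses.
Clauses are separated by ^.
Counting the conjuncts: 3 clauses.

3


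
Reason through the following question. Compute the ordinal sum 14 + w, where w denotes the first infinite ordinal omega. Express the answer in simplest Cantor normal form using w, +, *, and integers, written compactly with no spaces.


Compute 14 + w.
Ordinal + is associative but NOT commutative; for finite n>0, n + w = w but w + n stays w+n.
Any finite left addend is absorbed by w on the right: 14 + w = w.
Result = w

w


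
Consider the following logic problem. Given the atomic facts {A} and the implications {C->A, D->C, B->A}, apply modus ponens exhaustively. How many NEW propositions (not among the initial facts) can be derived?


Initial facts: {A}
Apply modus ponens to closure:
  (no implication fires)
Final known: {A}
New propositions: {(none)}
Count = 0

0


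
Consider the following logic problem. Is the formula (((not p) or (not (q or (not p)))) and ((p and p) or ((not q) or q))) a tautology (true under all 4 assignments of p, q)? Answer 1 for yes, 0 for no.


Check all 4 assignments:
p=0, q=0: 1
p=0, q=1: 1
p=1, q=0: 1
p=1, q=1: 0
Satisfying count = 3/4.
Tautology iff count = 4: no.

0


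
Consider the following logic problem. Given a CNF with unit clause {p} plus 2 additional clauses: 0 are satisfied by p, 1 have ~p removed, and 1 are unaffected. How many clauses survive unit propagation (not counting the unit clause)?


Satisfied (removed): 0
Shortened (remain): 1
Unchanged (remain): 1
Remaining = 1 + 1 = 2

2


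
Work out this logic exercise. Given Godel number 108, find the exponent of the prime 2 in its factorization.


Factorize 108 by dividing by 2 repeatedly.
Division steps: 2 divides 108 exactly 2 time(s).
Exponent of 2 = 2

2


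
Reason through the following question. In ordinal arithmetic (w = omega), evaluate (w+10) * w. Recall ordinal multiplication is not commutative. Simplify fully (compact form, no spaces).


Compute (w+10) * w.
Ordinal * is associative and left-distributive over +, but NOT commutative; for finite n>1, n*w = w but w*n stays w*n.
(w+10) * w = sup{(w+10)*k : k<w} = sup{w*k+10} = w^2 (the +10 tail is absorbed in the limit).
Result = w^2

w^2


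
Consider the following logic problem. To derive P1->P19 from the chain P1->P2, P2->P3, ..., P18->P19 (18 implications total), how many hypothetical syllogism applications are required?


With 18 implications in a chain connecting 19 propositions:
P1->P2, P2->P3, ..., P18->P19
Steps needed = (number of implications) - 1 = 18 - 1 = 17

17


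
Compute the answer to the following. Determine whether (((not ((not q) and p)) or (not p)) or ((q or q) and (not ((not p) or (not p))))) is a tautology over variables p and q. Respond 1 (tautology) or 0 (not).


Check all 4 assignments:
p=0, q=0: 1
p=0, q=1: 1
p=1, q=0: 0
p=1, q=1: 1
Satisfying count = 3/4.
Tautology iff count = 4: no.

0


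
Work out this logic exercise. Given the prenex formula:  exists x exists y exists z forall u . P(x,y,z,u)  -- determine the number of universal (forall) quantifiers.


Quantifier prefix: exists x exists y exists z forall u
Mark each quantifier type:
  E E E U
Universal count = 1, Existential count = 3
Asked for universal (forall) quantifiers: 1

1


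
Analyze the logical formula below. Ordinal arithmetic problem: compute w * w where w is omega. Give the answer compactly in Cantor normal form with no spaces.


Compute w * w.
Ordinal * is associative and left-distributive over +, but NOT commutative; for finite n>1, n*w = w but w*n stays w*n.
w * w = w^2 by definition.
Result = w^2

w^2


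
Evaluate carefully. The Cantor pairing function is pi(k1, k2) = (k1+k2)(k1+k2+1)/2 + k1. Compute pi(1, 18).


k1 + k2 = 19
(k1+k2)(k1+k2+1)/2 = 19 * 20 / 2 = 190
pi = 190 + 1 = 191

191


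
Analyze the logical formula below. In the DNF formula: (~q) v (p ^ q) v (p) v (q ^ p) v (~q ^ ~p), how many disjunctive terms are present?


A DNF formula is a disjunction of terms (conjunctions).
Terms are separated by v.
Counting the disjuncts: 5 terms.

5


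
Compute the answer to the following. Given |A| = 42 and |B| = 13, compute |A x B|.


The Cartesian product A x B contains all ordered pairs (a, b).
|A x B| = |A| * |B| = 42 * 13 = 546

546


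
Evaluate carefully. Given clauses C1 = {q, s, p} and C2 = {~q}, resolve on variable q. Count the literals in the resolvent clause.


Remove q from C1 and ~q from C2.
C1 remainder: {s, p}
C2 remainder: {}
Union (resolvent): {p, s}
Resolvent has 2 literal(s).

2


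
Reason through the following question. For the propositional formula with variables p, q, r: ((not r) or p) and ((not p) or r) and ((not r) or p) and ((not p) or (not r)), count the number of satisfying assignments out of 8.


Evaluate all 8 assignments for p, q, r:
p=0, q=0, r=0: 1
p=0, q=0, r=1: 0
p=0, q=1, r=0: 1
p=0, q=1, r=1: 0
p=1, q=0, r=0: 0
p=1, q=0, r=1: 0
p=1, q=1, r=0: 0
p=1, q=1, r=1: 0
Satisfying count = 2

2


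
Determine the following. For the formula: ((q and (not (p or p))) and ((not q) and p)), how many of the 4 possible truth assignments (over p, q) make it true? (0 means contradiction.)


Check all 4 assignments:
p=0, q=0: 0
p=0, q=1: 0
p=1, q=0: 0
p=1, q=1: 0
Count of True = 0

0
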